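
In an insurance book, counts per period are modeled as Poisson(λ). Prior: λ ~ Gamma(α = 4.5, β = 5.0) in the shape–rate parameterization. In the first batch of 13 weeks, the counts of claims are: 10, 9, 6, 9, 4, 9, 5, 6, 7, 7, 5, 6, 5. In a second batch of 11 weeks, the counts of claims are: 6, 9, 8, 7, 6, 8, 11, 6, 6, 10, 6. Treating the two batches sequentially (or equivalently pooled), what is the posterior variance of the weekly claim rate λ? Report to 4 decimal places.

With a Gamma(shape α, rate β) prior, the Poisson likelihood is conjugate: the posterior is Gamma(α + ΣXᵢ, β + n).
Batch 1: sum of counts S = 88 over n = 13 weeks.
After batch 1: Gamma(α+S, β+n) = Gamma(4.5+88, 5.0+13) = Gamma(92.5, 18.0).
Batch 2: sum of counts S = 83 over n = 11 weeks.
After batch 2: Gamma(α+S, β+n) = Gamma(92.5+83, 18.0+11) = Gamma(175.5, 29.0).
Var = α/β² = 175.5/29.0² = 0.2087.

0.2087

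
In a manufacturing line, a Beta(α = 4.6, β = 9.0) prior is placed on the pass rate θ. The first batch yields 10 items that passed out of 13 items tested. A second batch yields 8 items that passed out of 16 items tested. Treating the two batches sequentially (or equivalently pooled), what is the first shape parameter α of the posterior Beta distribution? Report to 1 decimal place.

22.6

The Beta prior is conjugate to a Binomial/Bernoulli likelihood; the update adds successes to α and failures to β.
After batch 1: Beta(4.6+10, 9.0+3) = Beta(14.6, 12.0).
After batch 2: Beta(14.6+8, 12.0+8) = Beta(22.6, 20.0).
Posterior α = 22.6.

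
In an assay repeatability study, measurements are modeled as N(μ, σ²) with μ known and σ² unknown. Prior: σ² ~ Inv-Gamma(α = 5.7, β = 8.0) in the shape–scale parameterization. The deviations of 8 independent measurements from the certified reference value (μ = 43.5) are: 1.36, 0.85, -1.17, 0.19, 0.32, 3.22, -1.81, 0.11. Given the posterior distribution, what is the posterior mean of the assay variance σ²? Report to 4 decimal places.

With known mean μ and an Inverse-Gamma(α, β) prior on σ², the Normal likelihood is conjugate: posterior is Inv-Gamma(α + n/2, β + Σ(xᵢ−μ)²/2).
Σ(xᵢ−μ)² = (1.36)² + (0.85)² + (-1.17)² + (0.19)² + (0.32)² + (3.22)² + (-1.81)² + (0.11)² = 17.7361.
Posterior: Inv-Gamma(5.7 + 8/2, 8.0 + 17.7361/2) = Inv-Gamma(9.70, 16.86805).
E[σ²|data] = β/(α−1) = 16.86805/8.70 = 1.9389.

1.9389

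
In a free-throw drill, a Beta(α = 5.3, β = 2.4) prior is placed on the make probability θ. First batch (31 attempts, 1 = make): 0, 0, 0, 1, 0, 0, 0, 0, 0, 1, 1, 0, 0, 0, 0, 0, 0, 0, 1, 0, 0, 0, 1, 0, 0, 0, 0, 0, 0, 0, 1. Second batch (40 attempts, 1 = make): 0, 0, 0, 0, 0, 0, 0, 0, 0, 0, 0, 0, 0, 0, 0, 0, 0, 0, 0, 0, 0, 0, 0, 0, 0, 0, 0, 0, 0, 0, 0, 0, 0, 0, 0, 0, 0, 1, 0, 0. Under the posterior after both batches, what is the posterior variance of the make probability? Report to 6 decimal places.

0.001654

The Beta prior is conjugate to a Binomial/Bernoulli likelihood; the update adds successes to α and failures to β.
After batch 1: Beta(5.3+6, 2.4+25) = Beta(11.3, 27.4).
After batch 2: Beta(11.3+1, 27.4+39) = Beta(12.3, 66.4).
Var = αβ/((α+β)²(α+β+1)) = 12.3·66.4/(78.7²·79.7) = 0.001654.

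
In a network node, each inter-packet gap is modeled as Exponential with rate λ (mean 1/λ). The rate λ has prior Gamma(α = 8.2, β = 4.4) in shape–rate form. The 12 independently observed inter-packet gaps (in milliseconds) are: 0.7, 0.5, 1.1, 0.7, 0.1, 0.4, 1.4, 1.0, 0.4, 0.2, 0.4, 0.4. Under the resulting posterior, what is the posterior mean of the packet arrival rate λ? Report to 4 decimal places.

1.7265

With a Gamma(shape α, rate β) prior on the exponential rate λ, the posterior after n observations with total T = Σxᵢ is Gamma(α+n, β+T).
Sum of observations T = 7.3 milliseconds; n = 12.
Posterior: Gamma(8.2+12, 4.4+7.3) = Gamma(20.2, 11.7).
Posterior mean of λ = α/β = 20.2/11.7 = 1.7265.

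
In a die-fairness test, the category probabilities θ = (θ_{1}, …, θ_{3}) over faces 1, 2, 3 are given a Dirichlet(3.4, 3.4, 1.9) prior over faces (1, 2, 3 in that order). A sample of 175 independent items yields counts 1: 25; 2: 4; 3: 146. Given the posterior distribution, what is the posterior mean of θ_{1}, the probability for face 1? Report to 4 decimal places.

0.1546

The Dirichlet prior is conjugate to the Multinomial likelihood: each posterior αⱼ = prior αⱼ + observed count nⱼ.
Posterior concentration: (28.4, 7.4, 147.9), total = 183.7.
E[θ_{1}|data] = α_{1}/Σα = 28.4/183.7 = 0.1546.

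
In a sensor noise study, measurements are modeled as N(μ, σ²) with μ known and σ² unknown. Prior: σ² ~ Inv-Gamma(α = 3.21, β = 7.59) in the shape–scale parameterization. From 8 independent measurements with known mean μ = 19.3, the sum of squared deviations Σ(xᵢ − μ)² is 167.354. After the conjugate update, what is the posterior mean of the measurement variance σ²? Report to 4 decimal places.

With known mean μ and an Inverse-Gamma(α, β) prior on σ², the Normal likelihood is conjugate: posterior is Inv-Gamma(α + n/2, β + Σ(xᵢ−μ)²/2).
Posterior: Inv-Gamma(3.21 + 8/2, 7.59 + 167.354/2) = Inv-Gamma(7.21, 91.2670).
E[σ²|data] = β/(α−1) = 91.2670/6.21 = 14.6968.

14.6968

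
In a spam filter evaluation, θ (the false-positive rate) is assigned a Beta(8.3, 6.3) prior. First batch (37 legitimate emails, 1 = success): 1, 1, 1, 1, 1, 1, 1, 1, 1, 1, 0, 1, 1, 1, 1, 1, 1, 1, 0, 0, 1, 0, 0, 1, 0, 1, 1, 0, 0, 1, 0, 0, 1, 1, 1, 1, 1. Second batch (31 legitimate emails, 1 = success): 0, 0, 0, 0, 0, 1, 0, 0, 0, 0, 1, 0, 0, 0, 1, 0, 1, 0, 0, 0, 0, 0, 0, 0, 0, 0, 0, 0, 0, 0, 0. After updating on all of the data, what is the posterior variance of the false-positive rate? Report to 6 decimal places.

The Beta prior is conjugate to a Binomial/Bernoulli likelihood; the update adds successes to α and failures to β.
After batch 1: Beta(8.3+27, 6.3+10) = Beta(35.3, 16.3).
After batch 2: Beta(35.3+4, 16.3+27) = Beta(39.3, 43.3).
Var = αβ/((α+β)²(α+β+1)) = 39.3·43.3/(82.6²·83.6) = 0.002983.

0.002983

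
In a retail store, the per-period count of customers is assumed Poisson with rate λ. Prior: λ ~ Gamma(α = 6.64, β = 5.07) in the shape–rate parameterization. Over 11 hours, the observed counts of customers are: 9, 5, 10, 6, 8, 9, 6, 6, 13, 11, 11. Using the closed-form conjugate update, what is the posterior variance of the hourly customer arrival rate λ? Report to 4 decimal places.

With a Gamma(shape α, rate β) prior, the Poisson likelihood is conjugate: the posterior is Gamma(α + ΣXᵢ, β + n).
Sum of counts S = 94 over n = 11 hours.
Posterior: Gamma(α+S, β+n) = Gamma(6.64+94, 5.07+11) = Gamma(100.64, 16.07).
Var = α/β² = 100.64/16.07² = 0.3897.

0.3897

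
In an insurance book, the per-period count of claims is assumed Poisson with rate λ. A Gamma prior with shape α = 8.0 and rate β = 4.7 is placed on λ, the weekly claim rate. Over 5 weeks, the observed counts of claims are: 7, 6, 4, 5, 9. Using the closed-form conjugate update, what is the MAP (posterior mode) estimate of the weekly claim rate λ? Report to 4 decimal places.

With a Gamma(shape α, rate β) prior, the Poisson likelihood is conjugate: the posterior is Gamma(α + ΣXᵢ, β + n).
Sum of counts S = 31 over n = 5 weeks.
Posterior: Gamma(α+S, β+n) = Gamma(8.0+31, 4.7+5) = Gamma(39.0, 9.7).
Mode of Gamma(α,β) for α≥1 is (α−1)/β = 38.0/9.7 = 3.9175.

3.9175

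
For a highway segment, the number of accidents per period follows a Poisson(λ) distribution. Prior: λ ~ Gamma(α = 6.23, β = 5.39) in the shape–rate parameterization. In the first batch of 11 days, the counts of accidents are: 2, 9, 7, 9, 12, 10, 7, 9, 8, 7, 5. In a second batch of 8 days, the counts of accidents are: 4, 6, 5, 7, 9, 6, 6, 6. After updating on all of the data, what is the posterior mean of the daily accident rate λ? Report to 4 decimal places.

5.7495

With a Gamma(shape α, rate β) prior, the Poisson likelihood is conjugate: the posterior is Gamma(α + ΣXᵢ, β + n).
Batch 1: sum of counts S = 85 over n = 11 days.
After batch 1: Gamma(α+S, β+n) = Gamma(6.23+85, 5.39+11) = Gamma(91.23, 16.39).
Batch 2: sum of counts S = 49 over n = 8 days.
After batch 2: Gamma(α+S, β+n) = Gamma(91.23+49, 16.39+8) = Gamma(140.23, 24.39).
Posterior mean = α/β = 140.23/24.39 = 5.7495.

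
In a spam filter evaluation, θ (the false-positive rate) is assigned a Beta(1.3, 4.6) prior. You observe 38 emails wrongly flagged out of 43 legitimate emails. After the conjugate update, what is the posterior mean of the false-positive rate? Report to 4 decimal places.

The Beta prior is conjugate to a Binomial/Bernoulli likelihood; the update adds successes to α and failures to β.
Posterior: Beta(α+k, β+n−k) = Beta(1.3+38, 4.6+5) = Beta(39.3, 9.6).
Posterior mean = α/(α+β) = 39.3/48.9 = 0.8037.

0.8037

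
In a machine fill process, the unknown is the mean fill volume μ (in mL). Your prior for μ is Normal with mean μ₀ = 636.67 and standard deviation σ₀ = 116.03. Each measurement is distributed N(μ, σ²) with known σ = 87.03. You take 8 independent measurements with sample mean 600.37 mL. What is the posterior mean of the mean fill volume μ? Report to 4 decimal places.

602.7551

For Normal data with known variance σ², a Normal(μ₀, σ₀²) prior on μ is conjugate. Posterior precision = 1/σ₀² + n/σ²; posterior mean is the precision-weighted average of μ₀ and x̄.
n·x̄ = 8·600.37 = 4802.96.
σ₀² = 116.03² = 13462.9609, σ² = 87.03² = 7574.2209; σ² + n·σ₀² = 7574.2209 + 8·13462.9609 = 115277.9081.
Posterior mean = (μ₀/σ₀² + n·x̄/σ²)/(1/σ₀² + n/σ²) = (σ²·μ₀ + σ₀²·n·x̄)/(σ² + n·σ₀²) = (7574.2209·636.67 + 13462.9609·4802.96)/115277.9081 = 69484341.904667/115277.9081 = 602.7551.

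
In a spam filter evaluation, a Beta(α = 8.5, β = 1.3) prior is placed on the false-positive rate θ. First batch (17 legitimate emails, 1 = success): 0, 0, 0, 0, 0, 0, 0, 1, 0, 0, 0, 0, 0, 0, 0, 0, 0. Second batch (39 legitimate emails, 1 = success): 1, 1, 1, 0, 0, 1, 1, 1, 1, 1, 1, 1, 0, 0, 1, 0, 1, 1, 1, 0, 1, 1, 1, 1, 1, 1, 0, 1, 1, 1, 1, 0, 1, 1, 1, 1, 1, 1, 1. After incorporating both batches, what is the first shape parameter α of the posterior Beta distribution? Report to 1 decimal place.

The Beta prior is conjugate to a Binomial/Bernoulli likelihood; the update adds successes to α and failures to β.
After batch 1: Beta(8.5+1, 1.3+16) = Beta(9.5, 17.3).
After batch 2: Beta(9.5+31, 17.3+8) = Beta(40.5, 25.3).
Posterior α = 40.5.

40.5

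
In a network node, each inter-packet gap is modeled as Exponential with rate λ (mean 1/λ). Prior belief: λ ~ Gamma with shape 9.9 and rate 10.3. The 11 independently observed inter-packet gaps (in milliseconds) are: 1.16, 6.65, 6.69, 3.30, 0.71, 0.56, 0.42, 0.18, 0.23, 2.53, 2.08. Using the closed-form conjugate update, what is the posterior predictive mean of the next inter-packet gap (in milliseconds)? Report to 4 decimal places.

1.7492

With a Gamma(shape α, rate β) prior on the exponential rate λ, the posterior after n observations with total T = Σxᵢ is Gamma(α+n, β+T).
Sum of observations T = 24.51 milliseconds; n = 11.
Posterior: Gamma(9.9+11, 10.3+24.51) = Gamma(20.9, 34.81).
The predictive distribution for the next observation is Lomax; its mean is β/(α−1) = 34.81/19.9 = 1.7492.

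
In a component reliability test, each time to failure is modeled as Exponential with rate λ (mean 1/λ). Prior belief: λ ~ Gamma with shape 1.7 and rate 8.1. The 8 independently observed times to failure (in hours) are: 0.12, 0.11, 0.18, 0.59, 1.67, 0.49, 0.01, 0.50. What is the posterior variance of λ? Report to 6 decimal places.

0.070019

With a Gamma(shape α, rate β) prior on the exponential rate λ, the posterior after n observations with total T = Σxᵢ is Gamma(α+n, β+T).
Sum of observations T = 3.67 hours; n = 8.
Posterior: Gamma(1.7+8, 8.1+3.67) = Gamma(9.7, 11.77).
Var = α/β² = 0.070019.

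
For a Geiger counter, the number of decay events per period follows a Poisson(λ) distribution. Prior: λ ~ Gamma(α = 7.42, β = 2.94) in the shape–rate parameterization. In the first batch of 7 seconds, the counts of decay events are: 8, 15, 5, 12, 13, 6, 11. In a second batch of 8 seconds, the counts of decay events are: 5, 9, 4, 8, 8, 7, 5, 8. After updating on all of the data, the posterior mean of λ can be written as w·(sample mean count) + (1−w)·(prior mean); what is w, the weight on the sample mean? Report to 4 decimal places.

0.8361

With a Gamma(shape α, rate β) prior, the Poisson likelihood is conjugate: the posterior is Gamma(α + ΣXᵢ, β + n).
Total number of seconds: n = 7 + 8 = 15.
Posterior mean = (α₀+S)/(β₀+n) = [n/(β₀+n)]·(S/n) + [β₀/(β₀+n)]·(α₀/β₀), so only n and β₀ enter the weight.
Weight on data w = n/(β₀+n) = 15/(2.94+15) = 15/17.94 = 0.8361.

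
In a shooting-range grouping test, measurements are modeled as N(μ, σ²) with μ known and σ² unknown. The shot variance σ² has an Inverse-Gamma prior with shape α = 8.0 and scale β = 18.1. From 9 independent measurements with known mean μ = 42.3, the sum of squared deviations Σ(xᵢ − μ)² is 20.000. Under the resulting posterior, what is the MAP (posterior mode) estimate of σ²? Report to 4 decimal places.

2.0815

With known mean μ and an Inverse-Gamma(α, β) prior on σ², the Normal likelihood is conjugate: posterior is Inv-Gamma(α + n/2, β + Σ(xᵢ−μ)²/2).
Posterior: Inv-Gamma(8.0 + 9/2, 18.1 + 20.000/2) = Inv-Gamma(12.50, 28.1000).
Mode = β/(α+1) = 28.1000/13.50 = 2.0815.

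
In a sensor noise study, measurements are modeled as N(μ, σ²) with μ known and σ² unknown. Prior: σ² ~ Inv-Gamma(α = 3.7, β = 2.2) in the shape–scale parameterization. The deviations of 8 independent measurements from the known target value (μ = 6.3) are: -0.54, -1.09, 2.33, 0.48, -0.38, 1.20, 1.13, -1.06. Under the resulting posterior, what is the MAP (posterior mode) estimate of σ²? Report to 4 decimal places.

0.8922

With known mean μ and an Inverse-Gamma(α, β) prior on σ², the Normal likelihood is conjugate: posterior is Inv-Gamma(α + n/2, β + Σ(xᵢ−μ)²/2).
Σ(xᵢ−μ)² = (-0.54)² + (-1.09)² + (2.33)² + (0.48)² + (-0.38)² + (1.20)² + (1.13)² + (-1.06)² = 11.1239.
Posterior: Inv-Gamma(3.7 + 8/2, 2.2 + 11.1239/2) = Inv-Gamma(7.70, 7.76195).
Mode = β/(α+1) = 7.76195/8.70 = 0.8922.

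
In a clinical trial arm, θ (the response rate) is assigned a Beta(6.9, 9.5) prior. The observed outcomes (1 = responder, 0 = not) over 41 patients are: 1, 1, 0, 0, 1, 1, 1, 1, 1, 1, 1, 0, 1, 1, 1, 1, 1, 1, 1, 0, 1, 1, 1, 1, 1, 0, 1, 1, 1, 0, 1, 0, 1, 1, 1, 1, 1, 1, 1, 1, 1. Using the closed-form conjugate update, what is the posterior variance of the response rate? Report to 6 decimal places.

0.003507

The Beta prior is conjugate to a Binomial/Bernoulli likelihood; the update adds successes to α and failures to β.
Posterior: Beta(α+k, β+n−k) = Beta(6.9+34, 9.5+7) = Beta(40.9, 16.5).
Var = αβ/((α+β)²(α+β+1)) = 40.9·16.5/(57.4²·58.4) = 0.003507.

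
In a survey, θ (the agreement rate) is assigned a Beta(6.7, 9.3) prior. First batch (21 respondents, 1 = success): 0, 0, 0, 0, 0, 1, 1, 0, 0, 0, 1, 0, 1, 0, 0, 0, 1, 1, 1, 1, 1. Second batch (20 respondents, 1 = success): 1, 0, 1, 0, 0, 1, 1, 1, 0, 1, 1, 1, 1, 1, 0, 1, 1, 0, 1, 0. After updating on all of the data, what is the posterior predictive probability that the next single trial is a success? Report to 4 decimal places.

The Beta prior is conjugate to a Binomial/Bernoulli likelihood; the update adds successes to α and failures to β.
After batch 1: Beta(6.7+9, 9.3+12) = Beta(15.7, 21.3).
After batch 2: Beta(15.7+13, 21.3+7) = Beta(28.7, 28.3).
For a single future Bernoulli trial, P(success | data) = α/(α+β) = 0.5035.

0.5035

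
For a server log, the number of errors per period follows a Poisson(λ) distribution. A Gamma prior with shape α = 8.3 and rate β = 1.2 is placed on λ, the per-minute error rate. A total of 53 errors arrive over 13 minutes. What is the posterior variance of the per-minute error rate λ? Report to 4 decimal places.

With a Gamma(shape α, rate β) prior, the Poisson likelihood is conjugate: the posterior is Gamma(α + ΣXᵢ, β + n).
Posterior: Gamma(α+S, β+n) = Gamma(8.3+53, 1.2+13) = Gamma(61.3, 14.2).
Var = α/β² = 61.3/14.2² = 0.3040.

0.3040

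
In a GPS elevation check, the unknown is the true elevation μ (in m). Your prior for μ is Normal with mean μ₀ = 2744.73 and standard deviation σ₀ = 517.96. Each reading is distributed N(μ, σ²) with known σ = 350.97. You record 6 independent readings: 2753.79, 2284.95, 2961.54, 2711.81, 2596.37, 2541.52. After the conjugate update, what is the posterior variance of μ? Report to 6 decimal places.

19070.633578

For Normal data with known variance σ², a Normal(μ₀, σ₀²) prior on μ is conjugate. Posterior precision = 1/σ₀² + n/σ²; posterior mean is the precision-weighted average of μ₀ and x̄.
σ₀² = 517.96² = 268282.5616, σ² = 350.97² = 123179.9409; σ² + n·σ₀² = 123179.9409 + 6·268282.5616 = 1732875.3105.
Posterior precision = 1/σ₀² + n/σ² = 1/268282.5616 + 6/123179.9409 = (σ² + n·σ₀²)/(σ₀²σ²) = 1732875.3105/(268282.5616·123179.9409); posterior variance σₙ² = σ₀²σ²/(σ² + n·σ₀²) = 268282.5616·123179.9409/1732875.3105 = 19070.633578.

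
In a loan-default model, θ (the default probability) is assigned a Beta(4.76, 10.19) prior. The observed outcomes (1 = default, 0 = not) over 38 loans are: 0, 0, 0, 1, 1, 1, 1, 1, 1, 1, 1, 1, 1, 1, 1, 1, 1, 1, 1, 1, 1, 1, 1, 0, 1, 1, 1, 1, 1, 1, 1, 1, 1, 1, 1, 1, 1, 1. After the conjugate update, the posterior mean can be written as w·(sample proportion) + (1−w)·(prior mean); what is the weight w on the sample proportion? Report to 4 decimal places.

0.7177

The Beta prior is conjugate to a Binomial/Bernoulli likelihood; the update adds successes to α and failures to β.
Posterior mean = (α₀+k)/(α₀+β₀+n) = [n/(α₀+β₀+n)]·(k/n) + [(α₀+β₀)/(α₀+β₀+n)]·α₀/(α₀+β₀), so only n and the prior enter the weight.
The weight on the data is w = n/(α₀+β₀+n) = 38/(4.76+10.19+38) = 38/52.95 = 0.7177.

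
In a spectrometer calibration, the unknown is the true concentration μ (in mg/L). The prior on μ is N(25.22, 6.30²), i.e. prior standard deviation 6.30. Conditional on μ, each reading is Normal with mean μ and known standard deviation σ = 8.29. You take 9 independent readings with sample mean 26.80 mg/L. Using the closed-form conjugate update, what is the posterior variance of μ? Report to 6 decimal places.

For Normal data with known variance σ², a Normal(μ₀, σ₀²) prior on μ is conjugate. Posterior precision = 1/σ₀² + n/σ²; posterior mean is the precision-weighted average of μ₀ and x̄.
σ₀² = 6.30² = 39.69, σ² = 8.29² = 68.7241; σ² + n·σ₀² = 68.7241 + 9·39.69 = 425.9341.
Posterior precision = 1/σ₀² + n/σ² = 1/39.69 + 9/68.7241 = (σ² + n·σ₀²)/(σ₀²σ²) = 425.9341/(39.69·68.7241); posterior variance σₙ² = σ₀²σ²/(σ² + n·σ₀²) = 39.69·68.7241/425.9341 = 6.403947.

6.403947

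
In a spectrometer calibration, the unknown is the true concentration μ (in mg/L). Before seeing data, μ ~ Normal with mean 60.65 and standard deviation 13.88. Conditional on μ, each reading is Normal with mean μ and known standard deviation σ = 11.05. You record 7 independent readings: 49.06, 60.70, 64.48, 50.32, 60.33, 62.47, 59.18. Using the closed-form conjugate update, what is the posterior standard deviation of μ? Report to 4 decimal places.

3.9994

For Normal data with known variance σ², a Normal(μ₀, σ₀²) prior on μ is conjugate. Posterior precision = 1/σ₀² + n/σ²; posterior mean is the precision-weighted average of μ₀ and x̄.
σ₀² = 13.88² = 192.6544, σ² = 11.05² = 122.1025; σ² + n·σ₀² = 122.1025 + 7·192.6544 = 1470.6833.
Posterior precision = 1/σ₀² + n/σ² = 1/192.6544 + 7/122.1025 = (σ² + n·σ₀²)/(σ₀²σ²) = 1470.6833/(192.6544·122.1025); posterior variance σₙ² = σ₀²σ²/(σ² + n·σ₀²) = 192.6544·122.1025/1470.6833 = 15.995003.
Posterior SD = √σₙ² = √(192.6544·122.1025/1470.6833) = 3.9994.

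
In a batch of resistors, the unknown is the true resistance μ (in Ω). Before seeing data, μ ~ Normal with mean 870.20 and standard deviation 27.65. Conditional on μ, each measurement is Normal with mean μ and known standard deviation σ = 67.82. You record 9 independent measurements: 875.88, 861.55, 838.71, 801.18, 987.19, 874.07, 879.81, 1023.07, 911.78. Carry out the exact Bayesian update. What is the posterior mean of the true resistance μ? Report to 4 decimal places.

884.9467

For Normal data with known variance σ², a Normal(μ₀, σ₀²) prior on μ is conjugate. Posterior precision = 1/σ₀² + n/σ²; posterior mean is the precision-weighted average of μ₀ and x̄.
Σxᵢ = 875.88 + 861.55 + 838.71 + 801.18 + 987.19 + 874.07 + 879.81 + 1023.07 + 911.78 = 8053.24, so n·x̄ = 8053.24.
σ₀² = 27.65² = 764.5225, σ² = 67.82² = 4599.5524; σ² + n·σ₀² = 4599.5524 + 9·764.5225 = 11480.2549.
Posterior mean = (μ₀/σ₀² + n·x̄/σ²)/(1/σ₀² + n/σ²) = (σ²·μ₀ + σ₀²·n·x̄)/(σ² + n·σ₀²) = (4599.5524·870.20 + 764.5225·8053.24)/11480.2549 = 10159413.67638/11480.2549 = 884.9467.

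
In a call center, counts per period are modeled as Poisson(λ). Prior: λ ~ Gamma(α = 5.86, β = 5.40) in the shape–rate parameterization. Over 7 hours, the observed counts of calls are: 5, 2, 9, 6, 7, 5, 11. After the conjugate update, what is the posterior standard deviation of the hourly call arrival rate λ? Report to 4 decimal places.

With a Gamma(shape α, rate β) prior, the Poisson likelihood is conjugate: the posterior is Gamma(α + ΣXᵢ, β + n).
Sum of counts S = 45 over n = 7 hours.
Posterior: Gamma(α+S, β+n) = Gamma(5.86+45, 5.40+7) = Gamma(50.86, 12.40).
SD = √α/β = √50.86/12.40 = 0.5751.

0.5751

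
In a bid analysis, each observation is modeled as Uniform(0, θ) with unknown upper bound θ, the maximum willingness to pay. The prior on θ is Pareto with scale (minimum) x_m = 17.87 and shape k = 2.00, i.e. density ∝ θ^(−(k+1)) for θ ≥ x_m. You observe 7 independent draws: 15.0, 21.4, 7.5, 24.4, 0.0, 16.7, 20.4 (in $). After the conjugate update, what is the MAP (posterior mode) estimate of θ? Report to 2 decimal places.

24.40

A Pareto(scale x_m, shape k) prior on the upper bound θ of Uniform(0, θ) is conjugate: posterior is Pareto(max(x_m, max xᵢ), k + n).
Sample maximum = 24.4; prior scale x_m = 17.87 → posterior scale = max = 24.40.
Posterior shape = 2.00 + 7 = 9.00.
The Pareto density is decreasing on [x_m, ∞), so the mode is x_m = 24.40.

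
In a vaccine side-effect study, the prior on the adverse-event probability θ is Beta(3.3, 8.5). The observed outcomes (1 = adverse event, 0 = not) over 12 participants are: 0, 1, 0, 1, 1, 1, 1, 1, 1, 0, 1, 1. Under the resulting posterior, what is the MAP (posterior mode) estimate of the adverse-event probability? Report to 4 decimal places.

The Beta prior is conjugate to a Binomial/Bernoulli likelihood; the update adds successes to α and failures to β.
Posterior: Beta(α+k, β+n−k) = Beta(3.3+9, 8.5+3) = Beta(12.3, 11.5).
Mode of Beta(a,b) for a,b>1 is (a−1)/(a+b−2) = 11.3/21.8 = 0.5183.

0.5183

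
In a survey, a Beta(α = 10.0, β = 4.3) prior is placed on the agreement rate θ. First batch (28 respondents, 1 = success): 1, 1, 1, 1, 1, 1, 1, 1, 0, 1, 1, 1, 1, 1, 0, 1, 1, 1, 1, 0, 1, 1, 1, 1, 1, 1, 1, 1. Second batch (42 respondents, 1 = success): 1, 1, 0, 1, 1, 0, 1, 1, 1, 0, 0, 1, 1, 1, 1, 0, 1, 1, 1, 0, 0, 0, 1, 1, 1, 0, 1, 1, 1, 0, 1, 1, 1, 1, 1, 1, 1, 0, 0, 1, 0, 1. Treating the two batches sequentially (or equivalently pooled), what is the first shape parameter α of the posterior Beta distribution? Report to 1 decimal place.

The Beta prior is conjugate to a Binomial/Bernoulli likelihood; the update adds successes to α and failures to β.
After batch 1: Beta(10.0+25, 4.3+3) = Beta(35.0, 7.3).
After batch 2: Beta(35.0+29, 7.3+13) = Beta(64.0, 20.3).
Posterior α = 64.0.

64.0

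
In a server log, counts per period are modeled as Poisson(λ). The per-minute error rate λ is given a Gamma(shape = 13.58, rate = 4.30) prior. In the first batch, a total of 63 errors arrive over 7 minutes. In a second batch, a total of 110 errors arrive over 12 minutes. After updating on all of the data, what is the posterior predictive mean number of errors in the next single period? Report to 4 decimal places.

With a Gamma(shape α, rate β) prior, the Poisson likelihood is conjugate: the posterior is Gamma(α + ΣXᵢ, β + n).
After batch 1: Gamma(α+S, β+n) = Gamma(13.58+63, 4.30+7) = Gamma(76.58, 11.30).
After batch 2: Gamma(α+S, β+n) = Gamma(76.58+110, 11.30+12) = Gamma(186.58, 23.30).
The predictive distribution for one future period is NegBinom with mean α/β = 8.0077.

8.0077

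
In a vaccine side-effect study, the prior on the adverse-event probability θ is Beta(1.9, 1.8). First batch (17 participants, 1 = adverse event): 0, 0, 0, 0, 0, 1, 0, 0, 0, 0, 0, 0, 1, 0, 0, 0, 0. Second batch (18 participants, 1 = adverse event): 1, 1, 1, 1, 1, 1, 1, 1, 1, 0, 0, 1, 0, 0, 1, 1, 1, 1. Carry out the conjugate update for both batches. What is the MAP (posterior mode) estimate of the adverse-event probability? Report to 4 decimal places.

0.4605

The Beta prior is conjugate to a Binomial/Bernoulli likelihood; the update adds successes to α and failures to β.
After batch 1: Beta(1.9+2, 1.8+15) = Beta(3.9, 16.8).
After batch 2: Beta(3.9+14, 16.8+4) = Beta(17.9, 20.8).
Mode of Beta(a,b) for a,b>1 is (a−1)/(a+b−2) = 16.9/36.7 = 0.4605.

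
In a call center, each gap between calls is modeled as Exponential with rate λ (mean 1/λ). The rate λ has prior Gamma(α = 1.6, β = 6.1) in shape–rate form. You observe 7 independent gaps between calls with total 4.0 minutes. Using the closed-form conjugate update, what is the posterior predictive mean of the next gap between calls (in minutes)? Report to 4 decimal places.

With a Gamma(shape α, rate β) prior on the exponential rate λ, the posterior after n observations with total T = Σxᵢ is Gamma(α+n, β+T).
Posterior: Gamma(1.6+7, 6.1+4.0) = Gamma(8.6, 10.1).
The predictive distribution for the next observation is Lomax; its mean is β/(α−1) = 10.1/7.6 = 1.3289.

1.3289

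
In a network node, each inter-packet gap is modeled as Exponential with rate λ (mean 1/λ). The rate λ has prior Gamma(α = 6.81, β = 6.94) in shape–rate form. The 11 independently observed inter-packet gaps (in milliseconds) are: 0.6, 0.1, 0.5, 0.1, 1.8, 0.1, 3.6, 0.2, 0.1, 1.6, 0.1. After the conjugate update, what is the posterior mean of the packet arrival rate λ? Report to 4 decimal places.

1.1315

With a Gamma(shape α, rate β) prior on the exponential rate λ, the posterior after n observations with total T = Σxᵢ is Gamma(α+n, β+T).
Sum of observations T = 8.8 milliseconds; n = 11.
Posterior: Gamma(6.81+11, 6.94+8.8) = Gamma(17.81, 15.74).
Posterior mean of λ = α/β = 17.81/15.74 = 1.1315.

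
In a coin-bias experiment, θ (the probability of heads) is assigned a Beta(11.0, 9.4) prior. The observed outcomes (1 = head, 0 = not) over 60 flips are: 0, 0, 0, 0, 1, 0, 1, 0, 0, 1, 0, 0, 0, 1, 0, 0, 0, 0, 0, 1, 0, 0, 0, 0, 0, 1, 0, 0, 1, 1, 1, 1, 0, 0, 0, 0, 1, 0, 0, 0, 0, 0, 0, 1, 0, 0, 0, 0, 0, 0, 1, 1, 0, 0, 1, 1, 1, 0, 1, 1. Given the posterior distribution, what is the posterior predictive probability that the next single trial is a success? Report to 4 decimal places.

The Beta prior is conjugate to a Binomial/Bernoulli likelihood; the update adds successes to α and failures to β.
Posterior: Beta(α+k, β+n−k) = Beta(11.0+19, 9.4+41) = Beta(30.0, 50.4).
For a single future Bernoulli trial, P(success | data) = α/(α+β) = 0.3731.

0.3731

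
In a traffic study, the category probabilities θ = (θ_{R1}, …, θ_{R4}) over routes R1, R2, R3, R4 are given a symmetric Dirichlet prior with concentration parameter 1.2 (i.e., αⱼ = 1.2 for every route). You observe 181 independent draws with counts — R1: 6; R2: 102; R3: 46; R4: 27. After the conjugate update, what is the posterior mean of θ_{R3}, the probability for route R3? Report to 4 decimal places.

The Dirichlet prior is conjugate to the Multinomial likelihood: each posterior αⱼ = prior αⱼ + observed count nⱼ.
Posterior concentration: (7.2, 103.2, 47.2, 28.2), total = 185.8.
E[θ_{R3}|data] = α_{R3}/Σα = 47.2/185.8 = 0.2540.

0.2540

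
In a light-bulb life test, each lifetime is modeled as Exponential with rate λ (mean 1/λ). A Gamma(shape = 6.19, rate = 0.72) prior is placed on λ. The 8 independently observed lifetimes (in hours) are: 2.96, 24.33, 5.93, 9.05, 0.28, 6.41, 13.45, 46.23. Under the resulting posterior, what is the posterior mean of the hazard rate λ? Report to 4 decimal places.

0.1298

With a Gamma(shape α, rate β) prior on the exponential rate λ, the posterior after n observations with total T = Σxᵢ is Gamma(α+n, β+T).
Sum of observations T = 108.64 hours; n = 8.
Posterior: Gamma(6.19+8, 0.72+108.64) = Gamma(14.19, 109.36).
Posterior mean of λ = α/β = 14.19/109.36 = 0.1298.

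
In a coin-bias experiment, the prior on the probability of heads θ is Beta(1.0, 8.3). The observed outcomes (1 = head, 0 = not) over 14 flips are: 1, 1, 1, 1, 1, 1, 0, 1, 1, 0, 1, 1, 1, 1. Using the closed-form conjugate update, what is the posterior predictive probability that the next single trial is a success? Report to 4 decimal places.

The Beta prior is conjugate to a Binomial/Bernoulli likelihood; the update adds successes to α and failures to β.
Posterior: Beta(α+k, β+n−k) = Beta(1.0+12, 8.3+2) = Beta(13.0, 10.3).
For a single future Bernoulli trial, P(success | data) = α/(α+β) = 0.5579.

0.5579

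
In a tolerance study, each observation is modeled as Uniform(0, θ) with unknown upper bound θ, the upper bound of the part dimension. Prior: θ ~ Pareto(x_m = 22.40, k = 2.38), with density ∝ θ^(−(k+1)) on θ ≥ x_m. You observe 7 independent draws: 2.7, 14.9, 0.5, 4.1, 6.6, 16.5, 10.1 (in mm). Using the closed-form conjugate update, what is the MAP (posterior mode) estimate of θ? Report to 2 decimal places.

A Pareto(scale x_m, shape k) prior on the upper bound θ of Uniform(0, θ) is conjugate: posterior is Pareto(max(x_m, max xᵢ), k + n).
Sample maximum = 16.5; prior scale x_m = 22.40 → posterior scale = max = 22.40.
Posterior shape = 2.38 + 7 = 9.38.
The Pareto density is decreasing on [x_m, ∞), so the mode is x_m = 22.40.

22.40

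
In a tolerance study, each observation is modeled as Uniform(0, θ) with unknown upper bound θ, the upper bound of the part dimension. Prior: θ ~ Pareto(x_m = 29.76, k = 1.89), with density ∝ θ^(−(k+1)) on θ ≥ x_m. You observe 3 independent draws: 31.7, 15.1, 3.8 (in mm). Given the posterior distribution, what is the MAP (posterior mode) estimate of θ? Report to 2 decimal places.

A Pareto(scale x_m, shape k) prior on the upper bound θ of Uniform(0, θ) is conjugate: posterior is Pareto(max(x_m, max xᵢ), k + n).
Sample maximum = 31.7; prior scale x_m = 29.76 → posterior scale = max = 31.70.
Posterior shape = 1.89 + 3 = 4.89.
The Pareto density is decreasing on [x_m, ∞), so the mode is x_m = 31.70.

31.70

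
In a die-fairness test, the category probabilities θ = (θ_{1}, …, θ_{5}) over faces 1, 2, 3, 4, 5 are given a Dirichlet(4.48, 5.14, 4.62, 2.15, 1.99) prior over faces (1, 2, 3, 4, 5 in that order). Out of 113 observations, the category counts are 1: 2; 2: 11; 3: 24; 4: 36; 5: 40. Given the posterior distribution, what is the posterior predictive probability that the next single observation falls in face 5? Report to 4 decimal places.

0.3196

The Dirichlet prior is conjugate to the Multinomial likelihood: each posterior αⱼ = prior αⱼ + observed count nⱼ.
Posterior concentration: (6.48, 16.14, 28.62, 38.15, 41.99), total = 131.38.
P(next = 5 | data) = α_{5}/Σα = 0.3196.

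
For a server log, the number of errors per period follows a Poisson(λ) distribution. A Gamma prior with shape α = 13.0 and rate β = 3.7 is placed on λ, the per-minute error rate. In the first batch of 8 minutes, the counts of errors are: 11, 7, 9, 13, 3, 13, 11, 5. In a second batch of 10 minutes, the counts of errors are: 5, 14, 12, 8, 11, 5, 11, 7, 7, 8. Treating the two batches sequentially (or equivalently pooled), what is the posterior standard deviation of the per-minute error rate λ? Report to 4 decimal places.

0.6061

With a Gamma(shape α, rate β) prior, the Poisson likelihood is conjugate: the posterior is Gamma(α + ΣXᵢ, β + n).
Batch 1: sum of counts S = 72 over n = 8 minutes.
After batch 1: Gamma(α+S, β+n) = Gamma(13.0+72, 3.7+8) = Gamma(85.0, 11.7).
Batch 2: sum of counts S = 88 over n = 10 minutes.
After batch 2: Gamma(α+S, β+n) = Gamma(85.0+88, 11.7+10) = Gamma(173.0, 21.7).
SD = √α/β = √173.0/21.7 = 0.6061.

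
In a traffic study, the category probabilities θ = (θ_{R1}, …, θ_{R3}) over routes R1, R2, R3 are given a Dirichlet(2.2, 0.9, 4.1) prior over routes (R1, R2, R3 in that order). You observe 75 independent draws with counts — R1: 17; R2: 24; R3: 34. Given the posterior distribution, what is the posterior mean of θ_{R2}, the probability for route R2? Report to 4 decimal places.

0.3029

The Dirichlet prior is conjugate to the Multinomial likelihood: each posterior αⱼ = prior αⱼ + observed count nⱼ.
Posterior concentration: (19.2, 24.9, 38.1), total = 82.2.
E[θ_{R2}|data] = α_{R2}/Σα = 24.9/82.2 = 0.3029.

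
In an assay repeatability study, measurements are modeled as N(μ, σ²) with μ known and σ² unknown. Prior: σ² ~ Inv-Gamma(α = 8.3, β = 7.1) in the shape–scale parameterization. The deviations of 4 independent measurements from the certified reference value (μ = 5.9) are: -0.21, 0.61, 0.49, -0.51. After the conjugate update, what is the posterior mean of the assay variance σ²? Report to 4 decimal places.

With known mean μ and an Inverse-Gamma(α, β) prior on σ², the Normal likelihood is conjugate: posterior is Inv-Gamma(α + n/2, β + Σ(xᵢ−μ)²/2).
Σ(xᵢ−μ)² = (-0.21)² + (0.61)² + (0.49)² + (-0.51)² = 0.9164.
Posterior: Inv-Gamma(8.3 + 4/2, 7.1 + 0.9164/2) = Inv-Gamma(10.30, 7.55820).
E[σ²|data] = β/(α−1) = 7.55820/9.30 = 0.8127.

0.8127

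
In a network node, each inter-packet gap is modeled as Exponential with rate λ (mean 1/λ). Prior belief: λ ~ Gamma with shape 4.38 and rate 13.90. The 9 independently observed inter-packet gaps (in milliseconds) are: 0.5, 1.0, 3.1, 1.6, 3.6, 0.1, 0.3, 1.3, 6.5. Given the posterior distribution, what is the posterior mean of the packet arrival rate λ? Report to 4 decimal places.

With a Gamma(shape α, rate β) prior on the exponential rate λ, the posterior after n observations with total T = Σxᵢ is Gamma(α+n, β+T).
Sum of observations T = 18.0 milliseconds; n = 9.
Posterior: Gamma(4.38+9, 13.90+18.0) = Gamma(13.38, 31.90).
Posterior mean of λ = α/β = 13.38/31.90 = 0.4194.

0.4194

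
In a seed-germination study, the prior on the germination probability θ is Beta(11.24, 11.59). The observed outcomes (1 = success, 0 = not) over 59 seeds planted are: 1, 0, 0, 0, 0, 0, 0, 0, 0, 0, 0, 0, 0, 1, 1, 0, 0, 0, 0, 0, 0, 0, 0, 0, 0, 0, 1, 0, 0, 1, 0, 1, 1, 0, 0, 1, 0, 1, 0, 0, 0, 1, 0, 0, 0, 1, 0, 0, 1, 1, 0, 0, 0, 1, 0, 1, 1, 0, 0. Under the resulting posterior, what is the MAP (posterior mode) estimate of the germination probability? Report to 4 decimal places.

The Beta prior is conjugate to a Binomial/Bernoulli likelihood; the update adds successes to α and failures to β.
Posterior: Beta(α+k, β+n−k) = Beta(11.24+16, 11.59+43) = Beta(27.24, 54.59).
Mode of Beta(a,b) for a,b>1 is (a−1)/(a+b−2) = 26.24/79.83 = 0.3287.

0.3287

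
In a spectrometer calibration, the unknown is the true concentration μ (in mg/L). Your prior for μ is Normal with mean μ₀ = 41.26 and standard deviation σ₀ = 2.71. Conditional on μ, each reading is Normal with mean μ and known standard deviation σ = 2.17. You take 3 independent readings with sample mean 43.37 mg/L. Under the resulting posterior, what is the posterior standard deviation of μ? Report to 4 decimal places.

For Normal data with known variance σ², a Normal(μ₀, σ₀²) prior on μ is conjugate. Posterior precision = 1/σ₀² + n/σ²; posterior mean is the precision-weighted average of μ₀ and x̄.
σ₀² = 2.71² = 7.3441, σ² = 2.17² = 4.7089; σ² + n·σ₀² = 4.7089 + 3·7.3441 = 26.7412.
Posterior precision = 1/σ₀² + n/σ² = 1/7.3441 + 3/4.7089 = (σ² + n·σ₀²)/(σ₀²σ²) = 26.7412/(7.3441·4.7089); posterior variance σₙ² = σ₀²σ²/(σ² + n·σ₀²) = 7.3441·4.7089/26.7412 = 1.293234.
Posterior SD = √σₙ² = √(7.3441·4.7089/26.7412) = 1.1372.

1.1372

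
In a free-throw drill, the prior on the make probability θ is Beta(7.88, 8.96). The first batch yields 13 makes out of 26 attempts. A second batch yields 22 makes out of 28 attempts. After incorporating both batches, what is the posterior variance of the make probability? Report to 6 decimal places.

0.003326

The Beta prior is conjugate to a Binomial/Bernoulli likelihood; the update adds successes to α and failures to β.
After batch 1: Beta(7.88+13, 8.96+13) = Beta(20.88, 21.96).
After batch 2: Beta(20.88+22, 21.96+6) = Beta(42.88, 27.96).
Var = αβ/((α+β)²(α+β+1)) = 42.88·27.96/(70.84²·71.84) = 0.003326.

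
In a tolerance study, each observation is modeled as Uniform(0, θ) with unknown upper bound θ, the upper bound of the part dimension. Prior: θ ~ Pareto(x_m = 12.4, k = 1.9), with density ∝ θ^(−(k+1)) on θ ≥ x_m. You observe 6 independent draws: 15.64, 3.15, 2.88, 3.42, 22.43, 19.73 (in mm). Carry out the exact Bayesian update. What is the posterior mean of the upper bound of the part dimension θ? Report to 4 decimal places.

A Pareto(scale x_m, shape k) prior on the upper bound θ of Uniform(0, θ) is conjugate: posterior is Pareto(max(x_m, max xᵢ), k + n).
Sample maximum = 22.43; prior scale x_m = 12.4 → posterior scale = max = 22.43.
Posterior shape = 1.9 + 6 = 7.9.
E[θ|data] = k·x_m/(k−1) = 7.9·22.43/6.9 = 25.6807.

25.6807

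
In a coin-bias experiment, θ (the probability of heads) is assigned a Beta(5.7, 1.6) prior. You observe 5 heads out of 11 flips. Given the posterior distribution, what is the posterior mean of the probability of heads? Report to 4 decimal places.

The Beta prior is conjugate to a Binomial/Bernoulli likelihood; the update adds successes to α and failures to β.
Posterior: Beta(α+k, β+n−k) = Beta(5.7+5, 1.6+6) = Beta(10.7, 7.6).
Posterior mean = α/(α+β) = 10.7/18.3 = 0.5847.

0.5847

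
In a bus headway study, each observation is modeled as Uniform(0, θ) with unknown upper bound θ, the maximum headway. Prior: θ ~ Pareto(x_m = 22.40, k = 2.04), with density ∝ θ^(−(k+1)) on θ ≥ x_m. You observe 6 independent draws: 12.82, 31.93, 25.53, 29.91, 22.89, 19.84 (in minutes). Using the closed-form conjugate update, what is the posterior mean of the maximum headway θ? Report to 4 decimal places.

A Pareto(scale x_m, shape k) prior on the upper bound θ of Uniform(0, θ) is conjugate: posterior is Pareto(max(x_m, max xᵢ), k + n).
Sample maximum = 31.93; prior scale x_m = 22.40 → posterior scale = max = 31.93.
Posterior shape = 2.04 + 6 = 8.04.
E[θ|data] = k·x_m/(k−1) = 8.04·31.93/7.04 = 36.4655.

36.4655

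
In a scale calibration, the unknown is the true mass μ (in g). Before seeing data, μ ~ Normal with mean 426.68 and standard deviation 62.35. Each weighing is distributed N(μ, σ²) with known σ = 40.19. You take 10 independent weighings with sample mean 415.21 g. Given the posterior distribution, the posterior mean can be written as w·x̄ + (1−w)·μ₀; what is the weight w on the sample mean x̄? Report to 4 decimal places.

0.9601

For Normal data with known variance σ², a Normal(μ₀, σ₀²) prior on μ is conjugate. Posterior precision = 1/σ₀² + n/σ²; posterior mean is the precision-weighted average of μ₀ and x̄.
σ₀² = 62.35² = 3887.5225, σ² = 40.19² = 1615.2361. Prior precision 1/σ₀² = 1/3887.5225; data precision n/σ² = 10/1615.2361.
w = (n/σ²)/(1/σ₀² + n/σ²) = n·σ₀²/(σ² + n·σ₀²) = 10·3887.5225/(1615.2361 + 10·3887.5225) = 38875.225/40490.4611 = 0.9601.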